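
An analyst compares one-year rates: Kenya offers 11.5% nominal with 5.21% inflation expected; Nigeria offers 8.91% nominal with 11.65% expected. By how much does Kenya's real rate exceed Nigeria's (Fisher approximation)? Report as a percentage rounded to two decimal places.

Kenya: 11.5% − 5.21% = 6.290%
Nigeria: 8.91% − 11.65% = -2.740%
Differential = 9.030% → 9.03%.

9.03%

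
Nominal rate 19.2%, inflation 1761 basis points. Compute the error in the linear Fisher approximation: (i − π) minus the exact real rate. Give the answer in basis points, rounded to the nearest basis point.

Approximate: r ≈ 19.200% − 17.610% = 1.5900%
Exact: (1 + 0.1920)/(1 + 0.1761) − 1 = 1.3519%
Error = 1.5900% − 1.3519% = 0.2381% → 24 basis points.

24 basis points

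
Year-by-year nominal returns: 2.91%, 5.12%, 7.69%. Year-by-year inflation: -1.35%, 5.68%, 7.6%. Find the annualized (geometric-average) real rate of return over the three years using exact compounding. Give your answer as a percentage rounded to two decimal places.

Nominal growth factor = 1.0291 × 1.0512 × 1.0769 = 1.16497956
Price-level growth factor = 0.9865 × 1.0568 × 1.0760 = 1.12176572
Real growth factor = 1.16497956 / 1.12176572 = 1.03852305
Annualized real rate = 1.03852305^(1/3) − 1 = 1.2680% → 1.27%.

1.27%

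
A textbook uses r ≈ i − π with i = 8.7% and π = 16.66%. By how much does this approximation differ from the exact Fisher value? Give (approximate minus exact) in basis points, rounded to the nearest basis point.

Approximate: r ≈ 8.700% − 16.660% = -7.9600%
Exact: (1 + 0.0870)/(1 + 0.1666) − 1 = -6.8232%
Error = -7.9600% − (-6.8232%) = -1.1368% → -114 basis points.

-114 basis points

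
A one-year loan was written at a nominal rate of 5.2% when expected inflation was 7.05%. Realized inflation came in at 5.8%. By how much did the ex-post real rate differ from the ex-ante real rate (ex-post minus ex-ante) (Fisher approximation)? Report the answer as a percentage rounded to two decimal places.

1.25%

Ex-ante: 5.2% − 7.05% = -1.850%
Ex-post: 5.2% − 5.8% = -0.600%
Difference (ex-post − ex-ante) = 1.2500% → 1.25%.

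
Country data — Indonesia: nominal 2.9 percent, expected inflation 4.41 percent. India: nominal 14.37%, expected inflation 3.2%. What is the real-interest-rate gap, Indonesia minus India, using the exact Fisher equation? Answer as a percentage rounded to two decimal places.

-12.27%

Indonesia: (1 + 0.0290)/(1 + 0.0441) − 1 = -1.4462%
India: (1 + 0.1437)/(1 + 0.0320) − 1 = 10.8236%
Differential = -1.4462% − 10.8236% = -12.2699% → -12.27%.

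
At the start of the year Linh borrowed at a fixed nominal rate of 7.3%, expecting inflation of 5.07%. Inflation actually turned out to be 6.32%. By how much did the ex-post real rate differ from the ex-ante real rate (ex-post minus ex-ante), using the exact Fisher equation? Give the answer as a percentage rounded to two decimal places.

Ex-ante: (1 + 0.0730)/(1 + 0.0507) − 1 = 2.1224%
Ex-post: (1 + 0.0730)/(1 + 0.0632) − 1 = 0.9217%
Difference (ex-post − ex-ante) = -1.2006% → -1.20%.

-1.20%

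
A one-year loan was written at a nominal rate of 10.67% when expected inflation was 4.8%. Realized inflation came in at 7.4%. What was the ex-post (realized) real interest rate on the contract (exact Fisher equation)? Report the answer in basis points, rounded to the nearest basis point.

304 basis points

Ex-post: (1 + 0.1067)/(1 + 0.0740) − 1 = 3.0447%
So the realized real rate is 304 basis points.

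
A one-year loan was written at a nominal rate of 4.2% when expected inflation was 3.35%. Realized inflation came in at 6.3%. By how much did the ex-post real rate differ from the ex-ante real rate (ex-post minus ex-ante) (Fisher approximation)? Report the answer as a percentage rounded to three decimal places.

-2.950%

Ex-ante: 4.2% − 3.35% = 0.850%
Ex-post: 4.2% − 6.3% = -2.100%
Difference (ex-post − ex-ante) = -2.9500% → -2.950%.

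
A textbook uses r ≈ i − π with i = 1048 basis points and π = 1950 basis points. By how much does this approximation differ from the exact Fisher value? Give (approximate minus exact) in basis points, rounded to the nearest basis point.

-147 basis points

Approximate: r ≈ 10.480% − 19.500% = -9.0200%
Exact: (1 + 0.1048)/(1 + 0.1950) − 1 = -7.5481%
Error = -9.0200% − (-7.5481%) = -1.4719% → -147 basis points.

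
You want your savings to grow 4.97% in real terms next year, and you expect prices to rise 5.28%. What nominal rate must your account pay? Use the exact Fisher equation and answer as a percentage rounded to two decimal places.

10.51%

(1 + i) = (1 + r)(1 + π) = 1.04970 × 1.05280 = 1.10512416
i = 1.10512416 − 1, so the required nominal rate is 10.51%.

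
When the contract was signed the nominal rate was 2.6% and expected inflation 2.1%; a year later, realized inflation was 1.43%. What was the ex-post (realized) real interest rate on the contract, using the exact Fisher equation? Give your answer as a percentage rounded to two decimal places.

1.15%

Ex-post: (1 + 0.0260)/(1 + 0.0143) − 1 = 1.1535%
So the realized real rate is 1.15%.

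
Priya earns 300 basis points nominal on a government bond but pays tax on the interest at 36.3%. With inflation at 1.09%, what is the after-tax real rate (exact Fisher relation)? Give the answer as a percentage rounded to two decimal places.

0.81%

After-tax nominal return = 3% × (1 − 0.363) = 1.9110%.
1 + r = 1.01911 / 1.01090 = 1.008121
After-tax real rate = 1.008121 − 1 → 0.81%.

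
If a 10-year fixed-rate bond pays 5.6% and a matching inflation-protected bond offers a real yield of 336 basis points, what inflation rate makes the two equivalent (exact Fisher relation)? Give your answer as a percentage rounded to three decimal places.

(1 + π) = (1 + i)/(1 + r) = 1.05600 / 1.03360 = 1.021672
Break-even inflation = 1.021672 − 1 → 2.167%.

2.167%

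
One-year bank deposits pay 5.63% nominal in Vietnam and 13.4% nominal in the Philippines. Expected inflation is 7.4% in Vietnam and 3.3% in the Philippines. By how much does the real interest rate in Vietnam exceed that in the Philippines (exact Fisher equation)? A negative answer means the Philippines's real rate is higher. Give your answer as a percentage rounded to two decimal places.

Vietnam: (1 + 0.0563)/(1 + 0.0740) − 1 = -1.6480%
The Philippines: (1 + 0.1340)/(1 + 0.0330) − 1 = 9.7773%
Differential = -1.6480% − 9.7773% = -11.4254% → -11.43%.

-11.43%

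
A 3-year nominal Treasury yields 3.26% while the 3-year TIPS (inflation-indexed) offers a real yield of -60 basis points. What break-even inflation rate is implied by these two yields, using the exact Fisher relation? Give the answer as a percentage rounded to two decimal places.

(1 + π) = (1 + i)/(1 + r) = 1.03260 / 0.99400 = 1.038833
Break-even inflation = 1.038833 − 1 → 3.88%.

3.88%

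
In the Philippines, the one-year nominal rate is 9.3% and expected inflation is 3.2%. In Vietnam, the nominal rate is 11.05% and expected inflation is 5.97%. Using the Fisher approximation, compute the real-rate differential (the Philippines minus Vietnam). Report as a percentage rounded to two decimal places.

1.02%

The Philippines: 9.3% − 3.2% = 6.100%
Vietnam: 11.05% − 5.97% = 5.080%
Differential = 1.020% → 1.02%.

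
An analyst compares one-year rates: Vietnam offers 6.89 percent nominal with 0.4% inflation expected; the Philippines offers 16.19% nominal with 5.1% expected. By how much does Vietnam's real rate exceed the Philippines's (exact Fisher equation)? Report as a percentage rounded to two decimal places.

-4.09%

Vietnam: (1 + 0.0689)/(1 + 0.0040) − 1 = 6.4641%
The Philippines: (1 + 0.1619)/(1 + 0.0510) − 1 = 10.5519%
Differential = 6.4641% − 10.5519% = -4.0877% → -4.09%.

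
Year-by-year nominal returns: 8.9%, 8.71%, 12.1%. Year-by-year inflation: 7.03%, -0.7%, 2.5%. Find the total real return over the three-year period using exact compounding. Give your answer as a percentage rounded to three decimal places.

Nominal growth factor = 1.0890 × 1.0871 × 1.1210 = 1.327098
Price-level growth factor = 1.0703 × 0.9930 × 1.0250 = 1.089378
Real growth factor = 1.327098 / 1.089378 = 1.218216
Total real return = 1.218216 − 1 → 21.822%.

21.822%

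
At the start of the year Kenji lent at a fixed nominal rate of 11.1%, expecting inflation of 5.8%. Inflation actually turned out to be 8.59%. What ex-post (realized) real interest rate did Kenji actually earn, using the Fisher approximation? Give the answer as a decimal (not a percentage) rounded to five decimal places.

0.02510

Ex-post: 11.1% − 8.59% = 2.510%
So the realized real rate is 0.02510.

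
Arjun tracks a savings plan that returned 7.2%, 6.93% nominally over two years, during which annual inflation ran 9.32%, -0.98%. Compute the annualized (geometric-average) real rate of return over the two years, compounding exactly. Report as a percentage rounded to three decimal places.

Compound the nominal returns: 1.0720 × 1.0693 = 1.14628960.
Compound inflation: 1.0932 × 0.9902 = 1.08248664.
Deflate: 1.14628960 / 1.08248664 = 1.05894111.
Annualized real rate = 1.05894111^(1/2) − 1 = 2.9049% → 2.905%.

2.905%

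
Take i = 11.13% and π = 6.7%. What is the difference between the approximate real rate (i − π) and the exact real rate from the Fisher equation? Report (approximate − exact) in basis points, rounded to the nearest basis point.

28 basis points

Approximate: r ≈ 11.130% − 6.700% = 4.4300%
Exact: (1 + 0.1113)/(1 + 0.0670) − 1 = 4.1518%
Error = 4.4300% − 4.1518% = 0.2782% → 28 basis points.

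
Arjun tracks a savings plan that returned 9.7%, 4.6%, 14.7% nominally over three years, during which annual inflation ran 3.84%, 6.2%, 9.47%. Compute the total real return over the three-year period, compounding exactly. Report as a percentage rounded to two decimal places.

9.02%

Nominal growth factor = 1.0970 × 1.0460 × 1.1470 = 1.316139
Price-level growth factor = 1.0384 × 1.0620 × 1.0947 = 1.207214
Real growth factor = 1.316139 / 1.207214 = 1.090228
Total real return = 1.090228 − 1 → 9.02%.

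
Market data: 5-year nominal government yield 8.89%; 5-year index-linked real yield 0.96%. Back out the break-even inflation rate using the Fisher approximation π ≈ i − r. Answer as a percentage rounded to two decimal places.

7.93%

π ≈ i − r = 8.89% − 0.96% → 7.93%.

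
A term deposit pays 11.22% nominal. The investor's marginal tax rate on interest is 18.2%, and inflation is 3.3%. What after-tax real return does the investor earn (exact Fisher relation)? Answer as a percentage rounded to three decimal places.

5.690%

After-tax nominal return = 11.22% × (1 − 0.182) = 9.17796%.
1 + r = 1.0917796 / 1.03300 = 1.056902
After-tax real rate = 1.056902 − 1 → 5.690%.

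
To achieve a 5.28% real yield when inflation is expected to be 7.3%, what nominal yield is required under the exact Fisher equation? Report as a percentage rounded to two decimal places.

(1 + i) = (1 + r)(1 + π) = 1.05280 × 1.07300 = 1.1296544
i = 1.1296544 − 1, so the required nominal rate is 12.97%.

12.97%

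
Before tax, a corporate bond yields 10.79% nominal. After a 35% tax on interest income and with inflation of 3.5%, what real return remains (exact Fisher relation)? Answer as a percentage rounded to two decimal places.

After-tax nominal return = 10.79% × (1 − 0.35) = 7.0135%.
1 + r = 1.070135 / 1.03500 = 1.033947
After-tax real rate = 1.033947 − 1 → 3.39%.

3.39%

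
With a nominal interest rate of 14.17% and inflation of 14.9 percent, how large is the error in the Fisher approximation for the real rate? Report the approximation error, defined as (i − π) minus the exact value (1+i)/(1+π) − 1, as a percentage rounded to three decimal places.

Approximate: r ≈ 14.170% − 14.900% = -0.7300%
Exact: (1 + 0.1417)/(1 + 0.1490) − 1 = -0.6353%
Error = -0.7300% − (-0.6353%) = -0.0947% → -0.095%.

-0.095%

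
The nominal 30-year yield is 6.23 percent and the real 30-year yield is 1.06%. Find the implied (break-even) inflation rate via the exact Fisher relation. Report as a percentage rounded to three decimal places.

(1 + π) = (1 + i)/(1 + r) = 1.06230 / 1.01060 = 1.051158
Break-even inflation = 1.051158 − 1 → 5.116%.

5.116%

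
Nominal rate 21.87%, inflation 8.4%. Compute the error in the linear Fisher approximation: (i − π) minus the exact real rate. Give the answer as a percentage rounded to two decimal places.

Approximate: r ≈ 21.870% − 8.400% = 13.4700%
Exact: (1 + 0.2187)/(1 + 0.0840) − 1 = 12.4262%
Error = 13.4700% − 12.4262% = 1.0438% → 1.04%.

1.04%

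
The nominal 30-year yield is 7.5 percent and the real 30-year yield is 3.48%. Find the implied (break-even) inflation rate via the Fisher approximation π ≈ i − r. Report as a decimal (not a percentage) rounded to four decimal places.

π ≈ i − r = 7.5% − 3.48% → 0.0402.

0.0402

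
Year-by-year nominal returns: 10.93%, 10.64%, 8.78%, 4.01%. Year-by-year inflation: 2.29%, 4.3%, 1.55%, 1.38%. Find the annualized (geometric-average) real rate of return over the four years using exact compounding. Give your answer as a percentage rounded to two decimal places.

6.04%

Nominal growth factor = 1.1093 × 1.1064 × 1.0878 × 1.0401 = 1.38862612
Price-level growth factor = 1.0229 × 1.0430 × 1.0155 × 1.0138 = 1.09837263
Real growth factor = 1.38862612 / 1.09837263 = 1.26425776
Annualized real rate = 1.26425776^(1/4) − 1 = 6.0374% → 6.04%.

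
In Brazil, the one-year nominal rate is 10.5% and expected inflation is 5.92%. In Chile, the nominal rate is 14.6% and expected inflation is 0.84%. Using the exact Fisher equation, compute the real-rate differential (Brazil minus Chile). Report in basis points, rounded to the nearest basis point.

-932 basis points

Brazil: (1 + 0.1050)/(1 + 0.0592) − 1 = 4.3240%
Chile: (1 + 0.1460)/(1 + 0.0084) − 1 = 13.6454%
Differential = 4.3240% − 13.6454% = -9.3214% → -932 basis points.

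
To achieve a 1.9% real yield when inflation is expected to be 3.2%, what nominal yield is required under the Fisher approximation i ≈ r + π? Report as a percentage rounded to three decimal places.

i ≈ r + π = 1.9% + 3.2% = 5.100%.

5.100%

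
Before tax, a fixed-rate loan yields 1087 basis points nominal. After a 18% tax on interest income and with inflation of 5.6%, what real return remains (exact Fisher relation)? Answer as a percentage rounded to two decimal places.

3.14%

After-tax nominal return = 10.87% × (1 − 0.18) = 8.9134%.
1 + r = 1.089134 / 1.05600 = 1.031377
After-tax real rate = 1.031377 − 1 → 3.14%.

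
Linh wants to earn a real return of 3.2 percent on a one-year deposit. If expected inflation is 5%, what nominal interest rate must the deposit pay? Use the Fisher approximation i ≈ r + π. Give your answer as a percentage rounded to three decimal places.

8.200%

i ≈ r + π = 3.2% + 5% = 8.200%.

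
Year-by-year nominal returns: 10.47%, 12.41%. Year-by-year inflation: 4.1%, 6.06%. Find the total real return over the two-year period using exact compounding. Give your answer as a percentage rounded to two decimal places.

Compound the nominal returns: 1.1047 × 1.1241 = 1.241793.
Compound inflation: 1.0410 × 1.0606 = 1.104085.
Deflate: 1.241793 / 1.104085 = 1.124727.
Total real return = 1.124727 − 1 → 12.47%.

12.47%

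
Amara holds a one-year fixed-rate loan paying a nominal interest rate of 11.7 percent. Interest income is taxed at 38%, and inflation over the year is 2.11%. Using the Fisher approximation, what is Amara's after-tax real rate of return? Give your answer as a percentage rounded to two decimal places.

After-tax nominal return = 11.7% × (1 − 0.38) = 7.2540%.
r ≈ 7.2540% − 2.11% → 5.14%.

5.14%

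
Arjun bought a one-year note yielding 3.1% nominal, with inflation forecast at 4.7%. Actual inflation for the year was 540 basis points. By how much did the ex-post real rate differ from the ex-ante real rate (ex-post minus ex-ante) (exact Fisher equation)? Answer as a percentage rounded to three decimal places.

Ex-ante: (1 + 0.0310)/(1 + 0.0470) − 1 = -1.5282%
Ex-post: (1 + 0.0310)/(1 + 0.0540) − 1 = -2.1822%
Difference (ex-post − ex-ante) = -0.6540% → -0.654%.

-0.654%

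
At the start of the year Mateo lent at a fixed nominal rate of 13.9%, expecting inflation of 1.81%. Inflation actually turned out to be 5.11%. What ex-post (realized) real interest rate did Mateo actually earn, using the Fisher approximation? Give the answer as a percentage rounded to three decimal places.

8.790%

Ex-post: 13.9% − 5.11% = 8.790%
So the realized real rate is 8.790%.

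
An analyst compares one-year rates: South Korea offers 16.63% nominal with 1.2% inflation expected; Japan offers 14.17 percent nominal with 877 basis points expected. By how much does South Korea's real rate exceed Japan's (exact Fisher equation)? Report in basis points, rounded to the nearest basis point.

1028 basis points

South Korea: (1 + 0.1663)/(1 + 0.0120) − 1 = 15.2470%
Japan: (1 + 0.1417)/(1 + 0.0877) − 1 = 4.9646%
Differential = 15.2470% − 4.9646% = 10.2824% → 1028 basis points.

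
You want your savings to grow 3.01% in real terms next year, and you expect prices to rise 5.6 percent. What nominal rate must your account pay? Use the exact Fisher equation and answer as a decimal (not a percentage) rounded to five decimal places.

0.08779

(1 + i) = (1 + r)(1 + π) = 1.03010 × 1.05600 = 1.0877856
i = 1.0877856 − 1, so the required nominal rate is 0.08779.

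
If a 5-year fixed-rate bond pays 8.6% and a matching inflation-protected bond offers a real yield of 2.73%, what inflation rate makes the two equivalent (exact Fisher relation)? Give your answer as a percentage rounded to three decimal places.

5.714%

(1 + π) = (1 + i)/(1 + r) = 1.08600 / 1.02730 = 1.057140
Break-even inflation = 1.057140 − 1 → 5.714%.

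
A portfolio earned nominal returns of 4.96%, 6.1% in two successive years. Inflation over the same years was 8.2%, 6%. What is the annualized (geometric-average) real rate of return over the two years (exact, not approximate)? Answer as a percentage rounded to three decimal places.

-1.462%

Nominal growth factor = 1.0496 × 1.0610 = 1.11362560
Price-level growth factor = 1.0820 × 1.0600 = 1.14692000
Real growth factor = 1.11362560 / 1.14692000 = 0.97097060
Annualized real rate = 0.97097060^(1/2) − 1 = -1.4622% → -1.462%.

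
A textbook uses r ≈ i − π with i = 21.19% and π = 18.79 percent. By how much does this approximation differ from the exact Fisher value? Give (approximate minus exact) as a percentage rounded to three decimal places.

0.380%

Approximate: r ≈ 21.190% − 18.790% = 2.4000%
Exact: (1 + 0.2119)/(1 + 0.1879) − 1 = 2.0204%
Error = 2.4000% − 2.0204% = 0.3796% → 0.380%.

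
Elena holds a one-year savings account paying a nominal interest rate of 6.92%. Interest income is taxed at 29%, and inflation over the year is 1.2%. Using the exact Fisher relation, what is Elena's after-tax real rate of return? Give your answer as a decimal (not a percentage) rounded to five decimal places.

After-tax nominal return = 6.92% × (1 − 0.29) = 4.9132%.
1 + r = 1.049132 / 1.01200 = 1.036692
After-tax real rate = 1.036692 − 1 → 0.03669.

0.03669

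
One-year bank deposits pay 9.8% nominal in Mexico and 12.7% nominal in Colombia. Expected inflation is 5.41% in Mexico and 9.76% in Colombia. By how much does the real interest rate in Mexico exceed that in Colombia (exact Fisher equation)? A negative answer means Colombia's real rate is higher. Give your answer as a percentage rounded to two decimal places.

Mexico: (1 + 0.0980)/(1 + 0.0541) − 1 = 4.1647%
Colombia: (1 + 0.1270)/(1 + 0.0976) − 1 = 2.6786%
Differential = 4.1647% − 2.6786% = 1.4861% → 1.49%.

1.49%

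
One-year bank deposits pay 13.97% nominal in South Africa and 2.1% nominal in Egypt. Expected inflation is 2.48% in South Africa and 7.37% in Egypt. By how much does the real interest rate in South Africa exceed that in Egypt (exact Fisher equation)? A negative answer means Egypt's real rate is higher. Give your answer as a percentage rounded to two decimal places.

South Africa: (1 + 0.1397)/(1 + 0.0248) − 1 = 11.2119%
Egypt: (1 + 0.0210)/(1 + 0.0737) − 1 = -4.9083%
Differential = 11.2119% − (-4.9083%) = 16.1202% → 16.12%.

16.12%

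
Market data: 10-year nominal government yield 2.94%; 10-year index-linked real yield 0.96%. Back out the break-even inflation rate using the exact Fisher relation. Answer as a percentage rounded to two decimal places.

1.96%

(1 + π) = (1 + i)/(1 + r) = 1.02940 / 1.00960 = 1.019612
Break-even inflation = 1.019612 − 1 → 1.96%.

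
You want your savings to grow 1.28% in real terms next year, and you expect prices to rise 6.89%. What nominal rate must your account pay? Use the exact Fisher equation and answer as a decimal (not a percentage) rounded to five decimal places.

0.08258

(1 + i) = (1 + r)(1 + π) = 1.01280 × 1.06890 = 1.08258192
i = 1.08258192 − 1, so the required nominal rate is 0.08258.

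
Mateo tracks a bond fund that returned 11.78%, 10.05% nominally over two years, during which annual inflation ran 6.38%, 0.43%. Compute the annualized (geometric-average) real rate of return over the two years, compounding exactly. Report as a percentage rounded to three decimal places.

Nominal growth factor = 1.1178 × 1.1005 = 1.23013890
Price-level growth factor = 1.0638 × 1.0043 = 1.06837434
Real growth factor = 1.23013890 / 1.06837434 = 1.15141187
Annualized real rate = 1.15141187^(1/2) − 1 = 7.3039% → 7.304%.

7.304%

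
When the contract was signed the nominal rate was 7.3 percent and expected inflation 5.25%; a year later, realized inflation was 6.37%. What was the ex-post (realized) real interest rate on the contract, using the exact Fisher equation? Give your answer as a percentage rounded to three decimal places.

0.874%

Ex-post: (1 + 0.0730)/(1 + 0.0637) − 1 = 0.8743%
So the realized real rate is 0.874%.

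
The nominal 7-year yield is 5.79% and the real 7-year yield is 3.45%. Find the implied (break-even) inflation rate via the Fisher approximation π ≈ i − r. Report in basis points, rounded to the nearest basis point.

π ≈ i − r = 5.79% − 3.45% → 234 basis points.

234 basis points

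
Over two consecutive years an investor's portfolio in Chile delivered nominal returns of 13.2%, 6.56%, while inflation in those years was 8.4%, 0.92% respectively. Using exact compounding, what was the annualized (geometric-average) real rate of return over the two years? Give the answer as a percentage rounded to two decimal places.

Compound the nominal returns: 1.1320 × 1.0656 = 1.20625920.
Compound inflation: 1.0840 × 1.0092 = 1.09397280.
Deflate: 1.20625920 / 1.09397280 = 1.10264094.
Annualized real rate = 1.10264094^(1/2) − 1 = 5.0067% → 5.01%.

5.01%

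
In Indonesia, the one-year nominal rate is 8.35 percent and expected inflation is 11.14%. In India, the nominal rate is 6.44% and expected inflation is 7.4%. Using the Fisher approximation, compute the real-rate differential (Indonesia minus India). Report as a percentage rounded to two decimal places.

-1.83%

Indonesia: 8.35% − 11.14% = -2.790%
India: 6.44% − 7.4% = -0.960%
Differential = -1.830% → -1.83%.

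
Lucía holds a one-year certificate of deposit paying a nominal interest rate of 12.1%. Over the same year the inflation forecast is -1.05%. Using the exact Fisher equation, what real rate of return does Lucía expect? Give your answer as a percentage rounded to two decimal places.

13.29%

1 + r = 1.12100 / 0.98950 = 1.132895
r = 1.132895 − 1 = 13.2895%, i.e. 13.29%.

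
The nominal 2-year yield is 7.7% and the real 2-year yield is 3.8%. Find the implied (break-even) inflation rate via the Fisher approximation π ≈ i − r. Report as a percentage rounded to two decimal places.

3.90%

π ≈ i − r = 7.7% − 3.8% → 3.90%.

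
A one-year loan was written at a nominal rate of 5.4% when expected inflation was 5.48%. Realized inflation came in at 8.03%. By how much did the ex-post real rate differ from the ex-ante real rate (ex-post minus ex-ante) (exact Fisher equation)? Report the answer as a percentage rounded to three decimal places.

-2.359%

Ex-ante: (1 + 0.0540)/(1 + 0.0548) − 1 = -0.0758%
Ex-post: (1 + 0.0540)/(1 + 0.0803) − 1 = -2.4345%
Difference (ex-post − ex-ante) = -2.3587% → -2.359%.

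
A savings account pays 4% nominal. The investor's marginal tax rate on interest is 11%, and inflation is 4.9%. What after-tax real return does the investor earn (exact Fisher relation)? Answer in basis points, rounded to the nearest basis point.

-128 basis points

After-tax nominal return = 4% × (1 − 0.11) = 3.5600%.
1 + r = 1.03560 / 1.04900 = 0.987226
After-tax real rate = 0.987226 − 1 → -128 basis points.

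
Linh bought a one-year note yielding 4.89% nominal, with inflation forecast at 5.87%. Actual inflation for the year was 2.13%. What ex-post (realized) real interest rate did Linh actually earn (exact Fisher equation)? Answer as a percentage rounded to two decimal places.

2.70%

Ex-post: (1 + 0.0489)/(1 + 0.0213) − 1 = 2.7024%
So the realized real rate is 2.70%.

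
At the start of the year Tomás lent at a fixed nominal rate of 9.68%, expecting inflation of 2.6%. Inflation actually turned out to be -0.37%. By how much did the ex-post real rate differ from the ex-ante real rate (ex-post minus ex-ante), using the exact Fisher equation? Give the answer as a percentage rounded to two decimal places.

Ex-ante: (1 + 0.0968)/(1 + 0.0260) − 1 = 6.9006%
Ex-post: (1 + 0.0968)/(1 − 0.0037) − 1 = 10.0873%
Difference (ex-post − ex-ante) = 3.1867% → 3.19%.

3.19%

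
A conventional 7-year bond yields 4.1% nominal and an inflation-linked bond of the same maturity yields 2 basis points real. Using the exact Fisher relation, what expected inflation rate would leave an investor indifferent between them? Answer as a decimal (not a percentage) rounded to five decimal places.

(1 + π) = (1 + i)/(1 + r) = 1.04100 / 1.00020 = 1.040792
Break-even inflation = 1.040792 − 1 → 0.04079.

0.04079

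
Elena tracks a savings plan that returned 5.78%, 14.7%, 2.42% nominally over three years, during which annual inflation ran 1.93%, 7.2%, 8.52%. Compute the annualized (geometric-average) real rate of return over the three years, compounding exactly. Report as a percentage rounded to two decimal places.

Nominal growth factor = 1.0578 × 1.1470 × 1.0242 = 1.24265838
Price-level growth factor = 1.0193 × 1.0720 × 1.0852 = 1.18578675
Real growth factor = 1.24265838 / 1.18578675 = 1.04796109
Annualized real rate = 1.04796109^(1/3) − 1 = 1.5738% → 1.57%.

1.57%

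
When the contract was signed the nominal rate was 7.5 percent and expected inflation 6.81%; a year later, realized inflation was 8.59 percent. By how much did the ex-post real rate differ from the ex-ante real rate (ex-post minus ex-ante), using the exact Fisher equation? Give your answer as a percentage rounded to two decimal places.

Ex-ante: (1 + 0.0750)/(1 + 0.0681) − 1 = 0.6460%
Ex-post: (1 + 0.0750)/(1 + 0.0859) − 1 = -1.0038%
Difference (ex-post − ex-ante) = -1.6498% → -1.65%.

-1.65%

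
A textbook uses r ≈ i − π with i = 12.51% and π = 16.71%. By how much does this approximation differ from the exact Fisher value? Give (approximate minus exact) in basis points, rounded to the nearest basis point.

-60 basis points

Approximate: r ≈ 12.510% − 16.710% = -4.2000%
Exact: (1 + 0.1251)/(1 + 0.1671) − 1 = -3.5987%
Error = -4.2000% − (-3.5987%) = -0.6013% → -60 basis points.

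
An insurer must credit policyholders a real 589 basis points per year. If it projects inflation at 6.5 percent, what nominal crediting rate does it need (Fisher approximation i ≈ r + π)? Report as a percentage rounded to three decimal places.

i ≈ r + π = 5.89% + 6.5% = 12.390%.

12.390%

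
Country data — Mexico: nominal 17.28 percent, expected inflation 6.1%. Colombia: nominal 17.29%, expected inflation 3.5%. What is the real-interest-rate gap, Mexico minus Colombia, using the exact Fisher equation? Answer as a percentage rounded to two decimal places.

-2.79%

Mexico: (1 + 0.1728)/(1 + 0.0610) − 1 = 10.5372%
Colombia: (1 + 0.1729)/(1 + 0.0350) − 1 = 13.3237%
Differential = 10.5372% − 13.3237% = -2.7864% → -2.79%.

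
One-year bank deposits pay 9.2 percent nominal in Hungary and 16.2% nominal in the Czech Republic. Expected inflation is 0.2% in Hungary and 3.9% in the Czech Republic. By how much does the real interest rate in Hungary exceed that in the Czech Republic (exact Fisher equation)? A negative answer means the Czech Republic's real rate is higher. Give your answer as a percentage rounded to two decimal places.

-2.86%

Hungary: (1 + 0.0920)/(1 + 0.0020) − 1 = 8.9820%
The Czech Republic: (1 + 0.1620)/(1 + 0.0390) − 1 = 11.8383%
Differential = 8.9820% − 11.8383% = -2.8563% → -2.86%.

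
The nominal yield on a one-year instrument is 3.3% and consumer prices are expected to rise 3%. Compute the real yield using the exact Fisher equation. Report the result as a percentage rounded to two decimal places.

By the Fisher relation, 1 + r = (1 + i)/(1 + π).
1 + r = 1.03300 / 1.03000 = 1.002913
r = 1.002913 − 1 = 0.2913%, i.e. 0.29%.

0.29%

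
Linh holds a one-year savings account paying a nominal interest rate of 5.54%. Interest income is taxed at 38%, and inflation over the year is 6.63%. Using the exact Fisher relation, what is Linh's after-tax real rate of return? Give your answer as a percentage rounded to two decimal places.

-3.00%

After-tax nominal return = 5.54% × (1 − 0.38) = 3.4348%.
1 + r = 1.034348 / 1.06630 = 0.970035
After-tax real rate = 0.970035 − 1 → -3.00%.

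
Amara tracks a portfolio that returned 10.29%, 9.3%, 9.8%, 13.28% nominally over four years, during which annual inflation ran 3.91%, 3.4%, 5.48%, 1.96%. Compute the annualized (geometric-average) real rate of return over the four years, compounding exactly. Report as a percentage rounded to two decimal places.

Compound the nominal returns: 1.1029 × 1.0930 × 1.0980 × 1.1328 = 1.49938057.
Compound inflation: 1.0391 × 1.0340 × 1.0548 × 1.0196 = 1.15552097.
Deflate: 1.49938057 / 1.15552097 = 1.29757972.
Annualized real rate = 1.29757972^(1/4) − 1 = 6.7293% → 6.73%.

6.73%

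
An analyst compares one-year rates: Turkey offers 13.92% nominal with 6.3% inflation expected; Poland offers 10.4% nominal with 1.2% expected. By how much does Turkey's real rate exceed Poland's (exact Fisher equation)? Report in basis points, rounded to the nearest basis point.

-192 basis points

Turkey: (1 + 0.1392)/(1 + 0.0630) − 1 = 7.1684%
Poland: (1 + 0.1040)/(1 + 0.0120) − 1 = 9.0909%
Differential = 7.1684% − 9.0909% = -1.9225% → -192 basis points.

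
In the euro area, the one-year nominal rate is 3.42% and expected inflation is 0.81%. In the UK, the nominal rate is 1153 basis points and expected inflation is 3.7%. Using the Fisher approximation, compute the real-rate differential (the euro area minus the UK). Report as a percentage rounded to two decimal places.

The euro area: 3.42% − 0.81% = 2.610%
The UK: 11.53% − 3.7% = 7.830%
Differential = -5.220% → -5.22%.

-5.22%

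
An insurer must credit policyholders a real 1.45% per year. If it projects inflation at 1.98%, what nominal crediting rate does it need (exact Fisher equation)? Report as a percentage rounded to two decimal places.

(1 + i) = (1 + r)(1 + π) = 1.01450 × 1.01980 = 1.0345871
i = 1.0345871 − 1, so the required nominal rate is 3.46%.

3.46%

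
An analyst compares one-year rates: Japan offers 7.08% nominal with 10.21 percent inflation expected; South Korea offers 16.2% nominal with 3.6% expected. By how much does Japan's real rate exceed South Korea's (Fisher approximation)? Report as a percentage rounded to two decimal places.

-15.73%

Japan: 7.08% − 10.21% = -3.130%
South Korea: 16.2% − 3.6% = 12.600%
Differential = -15.730% → -15.73%.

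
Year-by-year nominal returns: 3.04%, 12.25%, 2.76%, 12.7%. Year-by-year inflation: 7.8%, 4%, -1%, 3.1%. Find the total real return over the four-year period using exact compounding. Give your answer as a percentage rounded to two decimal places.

Compound the nominal returns: 1.0304 × 1.1225 × 1.0276 × 1.1270 = 1.339492.
Compound inflation: 1.0780 × 1.0400 × 0.9900 × 1.0310 = 1.144316.
Deflate: 1.339492 / 1.144316 = 1.170562.
Total real return = 1.170562 − 1 → 17.06%.

17.06%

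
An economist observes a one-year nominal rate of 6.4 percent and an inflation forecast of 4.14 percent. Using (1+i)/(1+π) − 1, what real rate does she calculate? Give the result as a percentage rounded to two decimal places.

By the Fisher relation, 1 + r = (1 + i)/(1 + π).
1 + r = 1.06400 / 1.04140 = 1.021702
r = 1.021702 − 1 = 2.1702%, i.e. 2.17%.

2.17%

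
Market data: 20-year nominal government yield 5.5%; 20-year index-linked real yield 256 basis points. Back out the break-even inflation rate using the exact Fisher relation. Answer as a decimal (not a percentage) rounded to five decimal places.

0.02867

(1 + π) = (1 + i)/(1 + r) = 1.05500 / 1.02560 = 1.028666
Break-even inflation = 1.028666 − 1 → 0.02867.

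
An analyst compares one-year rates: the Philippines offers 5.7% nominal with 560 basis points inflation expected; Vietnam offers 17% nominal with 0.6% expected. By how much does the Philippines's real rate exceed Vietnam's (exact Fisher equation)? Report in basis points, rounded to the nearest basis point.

The Philippines: (1 + 0.0570)/(1 + 0.0560) − 1 = 0.0947%
Vietnam: (1 + 0.1700)/(1 + 0.0060) − 1 = 16.3022%
Differential = 0.0947% − 16.3022% = -16.2075% → -1621 basis points.

-1621 basis points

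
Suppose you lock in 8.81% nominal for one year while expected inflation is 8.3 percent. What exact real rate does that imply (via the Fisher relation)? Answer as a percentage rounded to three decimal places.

By the Fisher relation, 1 + r = (1 + i)/(1 + π).
1 + r = 1.08810 / 1.08300 = 1.004709
r = 1.004709 − 1 = 0.4709%, i.e. 0.471%.

0.471%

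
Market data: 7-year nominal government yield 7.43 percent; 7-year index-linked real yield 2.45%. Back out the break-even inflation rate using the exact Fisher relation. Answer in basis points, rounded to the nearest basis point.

(1 + π) = (1 + i)/(1 + r) = 1.07430 / 1.02450 = 1.048609
Break-even inflation = 1.048609 − 1 → 486 basis points.

486 basis points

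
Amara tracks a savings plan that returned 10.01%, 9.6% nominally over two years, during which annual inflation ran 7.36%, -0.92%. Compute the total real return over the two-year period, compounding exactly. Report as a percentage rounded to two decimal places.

Nominal growth factor = 1.1001 × 1.0960 = 1.205710
Price-level growth factor = 1.0736 × 0.9908 = 1.063723
Real growth factor = 1.205710 / 1.063723 = 1.133481
Total real return = 1.133481 − 1 → 13.35%.

13.35%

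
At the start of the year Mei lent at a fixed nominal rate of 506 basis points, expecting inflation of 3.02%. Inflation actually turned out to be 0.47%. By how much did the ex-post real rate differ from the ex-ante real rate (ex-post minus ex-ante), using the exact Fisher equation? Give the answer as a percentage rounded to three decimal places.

2.588%

Ex-ante: (1 + 0.0506)/(1 + 0.0302) − 1 = 1.9802%
Ex-post: (1 + 0.0506)/(1 + 0.0047) − 1 = 4.5685%
Difference (ex-post − ex-ante) = 2.5883% → 2.588%.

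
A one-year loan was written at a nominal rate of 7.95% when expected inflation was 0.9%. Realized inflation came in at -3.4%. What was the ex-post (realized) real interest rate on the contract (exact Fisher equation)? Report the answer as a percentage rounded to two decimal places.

11.75%

Ex-post: (1 + 0.0795)/(1 − 0.0340) − 1 = 11.7495%
So the realized real rate is 11.75%.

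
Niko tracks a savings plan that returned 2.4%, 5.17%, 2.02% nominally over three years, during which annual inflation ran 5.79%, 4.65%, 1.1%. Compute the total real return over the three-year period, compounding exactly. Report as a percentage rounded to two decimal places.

-1.84%

Nominal growth factor = 1.0240 × 1.0517 × 1.0202 = 1.098695
Price-level growth factor = 1.0579 × 1.0465 × 1.0110 = 1.119270
Real growth factor = 1.098695 / 1.119270 = 0.981617
Total real return = 0.981617 − 1 → -1.84%.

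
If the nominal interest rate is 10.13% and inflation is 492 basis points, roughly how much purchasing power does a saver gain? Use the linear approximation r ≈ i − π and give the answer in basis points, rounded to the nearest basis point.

r ≈ i − π = 10.13% − 4.92% = 521 basis points.

521 basis points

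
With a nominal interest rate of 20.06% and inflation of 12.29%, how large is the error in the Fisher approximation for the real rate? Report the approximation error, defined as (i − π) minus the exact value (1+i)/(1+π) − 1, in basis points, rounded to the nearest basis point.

Approximate: r ≈ 20.060% − 12.290% = 7.7700%
Exact: (1 + 0.2006)/(1 + 0.1229) − 1 = 6.9196%
Error = 7.7700% − 6.9196% = 0.8504% → 85 basis points.

85 basis points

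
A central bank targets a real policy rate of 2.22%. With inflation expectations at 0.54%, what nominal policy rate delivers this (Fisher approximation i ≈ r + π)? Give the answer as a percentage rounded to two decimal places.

i ≈ r + π = 2.22% + 0.54% = 2.76%.

2.76%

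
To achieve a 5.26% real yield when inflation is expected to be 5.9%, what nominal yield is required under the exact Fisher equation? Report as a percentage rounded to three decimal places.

(1 + i) = (1 + r)(1 + π) = 1.05260 × 1.05900 = 1.1147034
i = 1.1147034 − 1, so the required nominal rate is 11.470%.

11.470%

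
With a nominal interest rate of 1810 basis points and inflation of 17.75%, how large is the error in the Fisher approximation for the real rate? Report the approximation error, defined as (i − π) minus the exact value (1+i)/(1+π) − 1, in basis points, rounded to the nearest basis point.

Approximate: r ≈ 18.100% − 17.750% = 0.3500%
Exact: (1 + 0.1810)/(1 + 0.1775) − 1 = 0.2972%
Error = 0.3500% − 0.2972% = 0.0528% → 5 basis points.

5 basis points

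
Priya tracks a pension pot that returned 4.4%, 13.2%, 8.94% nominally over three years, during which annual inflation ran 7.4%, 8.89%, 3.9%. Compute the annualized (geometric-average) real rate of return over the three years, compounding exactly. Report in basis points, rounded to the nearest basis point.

195 basis points

Compound the nominal returns: 1.0440 × 1.1320 × 1.0894 = 1.28746164.
Compound inflation: 1.0740 × 1.0889 × 1.0390 = 1.21508827.
Deflate: 1.28746164 / 1.21508827 = 1.05956223.
Annualized real rate = 1.05956223^(1/3) − 1 = 1.9472% → 195 basis points.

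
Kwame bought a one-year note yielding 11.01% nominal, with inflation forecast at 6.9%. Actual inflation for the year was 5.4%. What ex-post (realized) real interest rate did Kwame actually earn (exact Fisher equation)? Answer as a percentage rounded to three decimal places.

5.323%

Ex-post: (1 + 0.1101)/(1 + 0.0540) − 1 = 5.3226%
So the realized real rate is 5.323%.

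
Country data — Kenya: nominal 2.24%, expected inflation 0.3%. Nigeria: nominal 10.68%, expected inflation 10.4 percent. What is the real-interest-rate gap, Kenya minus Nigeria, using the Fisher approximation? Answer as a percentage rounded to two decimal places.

1.66%

Kenya: 2.24% − 0.3% = 1.940%
Nigeria: 10.68% − 10.4% = 0.280%
Differential = 1.660% → 1.66%.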